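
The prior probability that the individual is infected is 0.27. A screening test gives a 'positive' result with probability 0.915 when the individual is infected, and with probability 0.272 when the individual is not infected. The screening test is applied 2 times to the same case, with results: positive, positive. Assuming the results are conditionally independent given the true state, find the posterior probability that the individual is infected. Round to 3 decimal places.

Posterior P(H) ≈ 0.807

Let H be the event that the individual is infected; start with P(H) = 0.27. P('positive'|H) = 0.915, P('positive'|¬H) = 0.272.
Update on result 1 ('positive'): P(H) ← 0.915·0.2700 / (0.915·0.2700 + 0.272·0.7300) = 0.24705/0.44561 = 0.5544.
Update on result 2 ('positive'): P(H) ← 0.915·0.5544 / (0.915·0.5544 + 0.272·0.4456) = 0.50728/0.62848 = 0.8072.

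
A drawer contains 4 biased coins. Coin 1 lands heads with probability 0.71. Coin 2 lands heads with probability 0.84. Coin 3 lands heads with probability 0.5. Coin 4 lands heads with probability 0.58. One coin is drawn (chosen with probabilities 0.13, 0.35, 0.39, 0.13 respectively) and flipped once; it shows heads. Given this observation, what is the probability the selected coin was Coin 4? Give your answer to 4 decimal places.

Posterior probability ≈ 0.1148

Tabulate prior·likelihood by source: [1] prior 0.13, lik 0.71, product 0.09230; [2] prior 0.35, lik 0.84, product 0.2940; [3] prior 0.39, lik 0.5, product 0.1950; [4] prior 0.13, lik 0.58, product 0.07540.
Normalizing constant = 0.65670; the posterior for Coin 4 is its product over the sum, 0.07540/0.65670 = 0.1148.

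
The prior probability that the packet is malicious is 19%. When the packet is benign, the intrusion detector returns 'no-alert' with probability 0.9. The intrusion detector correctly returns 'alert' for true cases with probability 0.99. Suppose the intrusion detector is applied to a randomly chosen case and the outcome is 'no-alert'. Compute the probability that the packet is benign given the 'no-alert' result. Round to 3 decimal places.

Write H for 'the packet is malicious'. Prior odds H:¬H = 0.19/0.81 = 0.23457. For the 'no-alert' outcome, the likelihood ratio is 0.01/0.9 = 0.011111.
Posterior odds = 0.23457 × 0.011111 = 0.0026063, so P(H|E) = 0.0026063/(1+0.0026063) = 0.003. Then P(¬H|E) = 1 − 0.003 = 0.997.

P(¬H | E) ≈ 0.997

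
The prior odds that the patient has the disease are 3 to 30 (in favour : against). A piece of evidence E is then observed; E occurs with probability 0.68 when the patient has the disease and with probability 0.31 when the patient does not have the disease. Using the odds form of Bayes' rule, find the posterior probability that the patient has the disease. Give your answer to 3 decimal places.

Prior odds = 3/30 = 0.10000.
Likelihood ratio for E = 0.68/0.31 = 2.1935.
Posterior odds = prior odds × LR = 0.21935.
Posterior probability = odds/(1+odds) = 0.21935/1.2194 = 0.180.

Posterior probability ≈ 0.180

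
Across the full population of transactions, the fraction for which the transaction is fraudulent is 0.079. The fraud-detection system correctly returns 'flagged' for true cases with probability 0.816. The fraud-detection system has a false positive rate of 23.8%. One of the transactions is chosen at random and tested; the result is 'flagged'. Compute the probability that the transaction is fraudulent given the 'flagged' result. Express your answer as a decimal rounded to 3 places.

Write H for 'the transaction is fraudulent'. Prior odds H:¬H = 0.079/0.921 = 0.085776. For the 'flagged' outcome, the likelihood ratio is 0.816/0.238 = 3.4286.
Posterior odds = 0.085776 × 3.4286 = 0.29409, so P(H|E) = 0.29409/(1+0.29409) = 0.227.

P(H | E) ≈ 0.227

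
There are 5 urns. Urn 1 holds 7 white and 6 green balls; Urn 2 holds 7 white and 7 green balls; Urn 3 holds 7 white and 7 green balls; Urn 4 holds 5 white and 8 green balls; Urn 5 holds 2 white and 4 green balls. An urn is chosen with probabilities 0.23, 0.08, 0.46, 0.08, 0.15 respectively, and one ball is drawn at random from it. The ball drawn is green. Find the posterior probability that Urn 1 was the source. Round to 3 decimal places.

Posterior probability ≈ 0.202

Tabulate prior·likelihood by source: [1] prior 0.23, lik 0.4615, product 0.1062; [2] prior 0.08, lik 0.5, product 0.04000; [3] prior 0.46, lik 0.5, product 0.2300; [4] prior 0.08, lik 0.6154, product 0.04923; [5] prior 0.15, lik 0.6667, product 0.1000.
Normalizing constant = 0.52538; the posterior for Urn 1 is its product over the sum, 0.1062/0.52538 = 0.202.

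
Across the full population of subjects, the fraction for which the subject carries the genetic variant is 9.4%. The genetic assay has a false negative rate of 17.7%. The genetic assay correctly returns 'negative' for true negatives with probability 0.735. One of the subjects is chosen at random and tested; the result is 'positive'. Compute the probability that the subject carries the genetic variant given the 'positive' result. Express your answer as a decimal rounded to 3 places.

Let H be the event that the subject carries the genetic variant. P(H) = 0.094, so P(¬H) = 0.906. With E the 'positive' result, P(E|H) = 0.823 and P(E|¬H) = 0.265.
P(E) = 0.823·0.094 + 0.265·0.906 = 0.077362 + 0.24009 = 0.31745.
By Bayes' theorem, P(H|E) = 0.077362 / 0.31745 = 0.244.

P(H | E) ≈ 0.244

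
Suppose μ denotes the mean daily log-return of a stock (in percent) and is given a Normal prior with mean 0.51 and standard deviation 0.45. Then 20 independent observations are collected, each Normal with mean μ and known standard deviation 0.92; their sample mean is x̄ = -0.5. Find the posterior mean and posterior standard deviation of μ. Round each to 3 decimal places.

Posterior mean ≈ -0.325; posterior SD ≈ 0.187

Prior precision 1/τ₀² = 1/0.45² = 4.93827; data precision n/σ² = 20/0.92² = 23.6295.
Posterior precision = 4.93827 + 23.6295 = 28.5678, giving posterior SD = 1/√28.5678 = 0.187.
Posterior mean = (4.93827·0.51 + 23.6295·-0.5) / 28.5678 = -0.325.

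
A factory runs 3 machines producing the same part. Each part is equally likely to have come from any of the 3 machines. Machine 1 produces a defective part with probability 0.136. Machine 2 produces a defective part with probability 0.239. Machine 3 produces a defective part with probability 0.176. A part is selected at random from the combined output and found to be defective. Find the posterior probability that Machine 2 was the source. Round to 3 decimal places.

Tabulate prior·likelihood by source: [1] prior 0.333333, lik 0.136, product 0.04533; [2] prior 0.333333, lik 0.239, product 0.07967; [3] prior 0.333333, lik 0.176, product 0.05867.
Normalizing constant = 0.18367; the posterior for Machine 2 is its product over the sum, 0.07967/0.18367 = 0.434.

Posterior probability ≈ 0.434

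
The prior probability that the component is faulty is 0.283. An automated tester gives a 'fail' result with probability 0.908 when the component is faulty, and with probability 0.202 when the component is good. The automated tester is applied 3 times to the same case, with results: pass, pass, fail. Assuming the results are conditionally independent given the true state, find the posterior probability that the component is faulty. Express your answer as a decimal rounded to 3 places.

Let H be the event that the component is faulty; start with P(H) = 0.283. P('fail'|H) = 0.908, P('fail'|¬H) = 0.202.
Update on result 1 ('pass'): P(H) ← 0.092·0.2830 / (0.092·0.2830 + 0.798·0.7170) = 0.026036/0.59820 = 0.0435.
Update on result 2 ('pass'): P(H) ← 0.092·0.0435 / (0.092·0.0435 + 0.798·0.9565) = 0.0040042/0.76727 = 0.0052.
Update on result 3 ('fail'): P(H) ← 0.908·0.0052 / (0.908·0.0052 + 0.202·0.9948) = 0.0047386/0.20568 = 0.0230.

Posterior P(H) ≈ 0.023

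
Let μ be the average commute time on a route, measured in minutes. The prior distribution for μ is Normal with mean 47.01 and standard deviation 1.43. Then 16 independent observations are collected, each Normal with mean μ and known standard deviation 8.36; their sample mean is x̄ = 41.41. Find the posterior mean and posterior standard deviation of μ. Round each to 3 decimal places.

Prior precision 1/τ₀² = 1/1.43² = 0.489021; data precision n/σ² = 16/8.36² = 0.228932.
Posterior precision = 0.489021 + 0.228932 = 0.717954, giving posterior SD = 1/√0.717954 = 1.180.
Posterior mean = (0.489021·47.01 + 0.228932·41.41) / 0.717954 = 45.224.

Posterior mean ≈ 45.224; posterior SD ≈ 1.180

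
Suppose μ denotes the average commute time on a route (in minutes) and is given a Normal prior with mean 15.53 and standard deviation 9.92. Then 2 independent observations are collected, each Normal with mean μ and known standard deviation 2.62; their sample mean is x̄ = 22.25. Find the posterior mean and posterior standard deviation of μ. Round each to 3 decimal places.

Posterior mean ≈ 22.024; posterior SD ≈ 1.821

With known σ, the Normal prior is conjugate. Weight on the data is w = (n/σ²)/(n/σ² + 1/τ₀²) = 0.291358/(0.291358+0.0101619) = 0.96630.
Posterior mean = w·x̄ + (1−w)·μ₀ = 0.96630·22.25 + 0.033702·15.53 = 22.024. Posterior variance = 1/(0.291358+0.0101619) = 3.31653, so SD = 1.821.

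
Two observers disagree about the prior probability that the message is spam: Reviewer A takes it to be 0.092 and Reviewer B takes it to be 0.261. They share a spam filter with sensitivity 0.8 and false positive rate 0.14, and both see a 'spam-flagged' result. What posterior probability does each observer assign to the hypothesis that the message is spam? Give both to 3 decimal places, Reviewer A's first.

Reviewer A: 0.367; Reviewer B: 0.669

The likelihood ratio for a 'spam-flagged' result is 0.8/0.14 = 5.7143.
Reviewer A: prior odds 0.092/0.908 = 0.10132; posterior odds 0.57898; posterior probability 0.367.
Reviewer B: prior odds 0.261/0.739 = 0.35318; posterior odds 2.0182; posterior probability 0.669.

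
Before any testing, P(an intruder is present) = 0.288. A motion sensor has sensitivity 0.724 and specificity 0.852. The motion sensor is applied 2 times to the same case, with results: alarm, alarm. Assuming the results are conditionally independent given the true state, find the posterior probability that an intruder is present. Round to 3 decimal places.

Posterior P(H) ≈ 0.906

Let H be the event that an intruder is present; start with P(H) = 0.288. P('alarm'|H) = 0.724, P('alarm'|¬H) = 0.148.
Update on result 1 ('alarm'): P(H) ← 0.724·0.2880 / (0.724·0.2880 + 0.148·0.7120) = 0.20851/0.31389 = 0.6643.
Update on result 2 ('alarm'): P(H) ← 0.724·0.6643 / (0.724·0.6643 + 0.148·0.3357) = 0.48094/0.53063 = 0.9064.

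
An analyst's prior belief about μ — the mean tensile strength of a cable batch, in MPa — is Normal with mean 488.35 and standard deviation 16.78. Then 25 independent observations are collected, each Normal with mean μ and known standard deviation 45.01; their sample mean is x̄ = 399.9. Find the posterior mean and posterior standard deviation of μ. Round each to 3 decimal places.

Prior precision 1/τ₀² = 1/16.78² = 0.00355153; data precision n/σ² = 25/45.01² = 0.0123402.
Posterior precision = 0.00355153 + 0.0123402 = 0.0158917, giving posterior SD = 1/√0.0158917 = 7.933.
Posterior mean = (0.00355153·488.35 + 0.0123402·399.9) / 0.0158917 = 419.667.

Posterior mean ≈ 419.667; posterior SD ≈ 7.933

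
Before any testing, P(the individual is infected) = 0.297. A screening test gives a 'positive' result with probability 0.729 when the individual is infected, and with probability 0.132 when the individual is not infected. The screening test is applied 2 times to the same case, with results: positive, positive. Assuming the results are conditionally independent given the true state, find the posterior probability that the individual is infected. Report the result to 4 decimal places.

Let H be the event that the individual is infected; start with P(H) = 0.297. P('positive'|H) = 0.729, P('positive'|¬H) = 0.132.
Update on result 1 ('positive'): P(H) ← 0.729·0.2970 / (0.729·0.2970 + 0.132·0.7030) = 0.21651/0.30931 = 0.7000.
Update on result 2 ('positive'): P(H) ← 0.729·0.7000 / (0.729·0.7000 + 0.132·0.3000) = 0.51029/0.54989 = 0.9280.

Posterior P(H) ≈ 0.9280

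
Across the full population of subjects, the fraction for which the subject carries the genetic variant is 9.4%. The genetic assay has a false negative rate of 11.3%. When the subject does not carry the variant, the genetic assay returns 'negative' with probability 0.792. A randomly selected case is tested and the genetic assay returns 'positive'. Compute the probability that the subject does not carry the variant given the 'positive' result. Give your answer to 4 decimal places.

P(¬H | E) ≈ 0.6933

Write H for 'the subject carries the genetic variant'. Prior odds H:¬H = 0.094/0.906 = 0.10375. For the 'positive' outcome, the likelihood ratio is 0.887/0.208 = 4.2644.
Posterior odds = 0.10375 × 4.2644 = 0.44245, so P(H|E) = 0.44245/(1+0.44245) = 0.3067. Then P(¬H|E) = 1 − 0.3067 = 0.6933.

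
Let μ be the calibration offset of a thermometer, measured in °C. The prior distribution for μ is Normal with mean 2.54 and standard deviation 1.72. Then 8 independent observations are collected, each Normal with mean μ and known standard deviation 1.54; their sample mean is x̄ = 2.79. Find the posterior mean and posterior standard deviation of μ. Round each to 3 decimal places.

With known σ, the Normal prior is conjugate. Weight on the data is w = (n/σ²)/(n/σ² + 1/τ₀²) = 3.37325/(3.37325+0.338021) = 0.90892.
Posterior mean = w·x̄ + (1−w)·μ₀ = 0.90892·2.79 + 0.091079·2.54 = 2.767. Posterior variance = 1/(3.37325+0.338021) = 0.269449, so SD = 0.519.

Posterior mean ≈ 2.767; posterior SD ≈ 0.519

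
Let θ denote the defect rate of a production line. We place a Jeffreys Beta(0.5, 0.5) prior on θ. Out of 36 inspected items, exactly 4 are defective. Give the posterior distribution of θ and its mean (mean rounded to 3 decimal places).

Posterior: Beta(4.5, 32.5); mean ≈ 0.122

The binomial likelihood is conjugate to the Beta prior: with 4 successes and 32 failures, the posterior is Beta(0.5+4, 0.5+32) = Beta(4.5, 32.5).
Posterior mean = α/(α+β) = 4.5/37 = 0.122.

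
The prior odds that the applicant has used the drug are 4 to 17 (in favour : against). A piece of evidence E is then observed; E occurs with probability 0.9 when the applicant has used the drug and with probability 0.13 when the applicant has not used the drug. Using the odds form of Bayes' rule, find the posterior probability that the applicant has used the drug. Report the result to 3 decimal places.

Prior odds = 4/17 = 0.23529. In log-odds, ln(0.23529) = -1.4469.
Add log likelihood ratio: ln(6.9231) = 1.9349.
Posterior log-odds = 0.48794, so posterior odds = exp(0.48794) = 1.6290. Converting, P(H|E) = 1.6290/2.6290 = 0.620.

Posterior probability ≈ 0.620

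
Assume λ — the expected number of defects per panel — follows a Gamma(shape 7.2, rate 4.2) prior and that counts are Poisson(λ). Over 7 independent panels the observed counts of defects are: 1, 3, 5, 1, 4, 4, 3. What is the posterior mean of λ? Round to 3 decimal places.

Posterior mean ≈ 2.518

The Poisson likelihood adds the total count to the shape and the number of exposure periods to the rate. Here ∑xᵢ = 21 and n = 7, so shape 7.2→28.2 and rate 4.2→11.2.
Posterior mean = shape/rate = 28.2/11.2 = 2.518.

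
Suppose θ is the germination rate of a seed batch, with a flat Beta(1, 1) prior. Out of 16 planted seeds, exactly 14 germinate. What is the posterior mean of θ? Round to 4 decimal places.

Posterior mean ≈ 0.8333

The binomial likelihood is conjugate to the Beta prior: with 14 successes and 2 failures, the posterior is Beta(1+14, 1+2) = Beta(15, 3).
E[θ | data] = 15/(15+3) = 0.8333.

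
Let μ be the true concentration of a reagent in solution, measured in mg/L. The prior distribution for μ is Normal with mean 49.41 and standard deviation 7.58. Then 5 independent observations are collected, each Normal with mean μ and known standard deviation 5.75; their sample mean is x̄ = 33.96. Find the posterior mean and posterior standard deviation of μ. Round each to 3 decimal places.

Posterior mean ≈ 35.555; posterior SD ≈ 2.435

With known σ, the Normal prior is conjugate. Weight on the data is w = (n/σ²)/(n/σ² + 1/τ₀²) = 0.151229/(0.151229+0.0174045) = 0.89679.
Posterior mean = w·x̄ + (1−w)·μ₀ = 0.89679·33.96 + 0.10321·49.41 = 35.555. Posterior variance = 1/(0.151229+0.0174045) = 5.93003, so SD = 2.435.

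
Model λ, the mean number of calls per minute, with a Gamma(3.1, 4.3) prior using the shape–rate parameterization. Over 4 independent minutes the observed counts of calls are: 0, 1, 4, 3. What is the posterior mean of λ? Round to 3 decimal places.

Posterior mean ≈ 1.337

Total count ∑xᵢ = 8 over n = 4 minutes.
Gamma is conjugate to the Poisson likelihood: posterior is Gamma(shape = 3.1+8 = 11.1, rate = 4.3+4 = 8.3).
Posterior mean = shape/rate = 11.1/8.3 = 1.337.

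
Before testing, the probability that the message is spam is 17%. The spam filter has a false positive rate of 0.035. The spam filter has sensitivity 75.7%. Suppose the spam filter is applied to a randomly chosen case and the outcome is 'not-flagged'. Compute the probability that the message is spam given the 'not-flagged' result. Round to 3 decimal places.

P(H | E) ≈ 0.049

Write H for 'the message is spam'. Prior odds H:¬H = 0.17/0.83 = 0.20482. For the 'not-flagged' outcome, the likelihood ratio is 0.243/0.965 = 0.25181.
Posterior odds = 0.20482 × 0.25181 = 0.051576, so P(H|E) = 0.051576/(1+0.051576) = 0.049.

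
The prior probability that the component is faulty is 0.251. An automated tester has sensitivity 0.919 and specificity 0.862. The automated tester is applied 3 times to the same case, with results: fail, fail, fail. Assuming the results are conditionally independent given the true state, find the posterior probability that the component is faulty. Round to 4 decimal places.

Posterior P(H) ≈ 0.9900

Let H be the event that the component is faulty; start with P(H) = 0.251. P('fail'|H) = 0.919, P('fail'|¬H) = 0.138.
Update on result 1 ('fail'): P(H) ← 0.919·0.2510 / (0.919·0.2510 + 0.138·0.7490) = 0.23067/0.33403 = 0.6906.
Update on result 2 ('fail'): P(H) ← 0.919·0.6906 / (0.919·0.6906 + 0.138·0.3094) = 0.63463/0.67733 = 0.9370.
Update on result 3 ('fail'): P(H) ← 0.919·0.9370 / (0.919·0.9370 + 0.138·0.0630) = 0.86106/0.86976 = 0.9900.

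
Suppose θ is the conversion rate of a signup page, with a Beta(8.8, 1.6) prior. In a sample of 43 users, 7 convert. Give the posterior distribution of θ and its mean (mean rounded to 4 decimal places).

Posterior: Beta(15.8, 37.6); mean ≈ 0.2959

Observing 7 successes and 36 failures updates Beta(8.8, 1.6) by adding the success and failure counts to the two shape parameters: α = 8.8+7 = 15.8, β = 1.6+36 = 37.6.
Posterior mean = α/(α+β) = 15.8/53.4 = 0.2959.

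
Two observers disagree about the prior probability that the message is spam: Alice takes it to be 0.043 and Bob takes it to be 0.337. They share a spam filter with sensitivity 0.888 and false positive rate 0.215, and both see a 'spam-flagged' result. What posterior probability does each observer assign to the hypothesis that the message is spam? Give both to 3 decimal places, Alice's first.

Alice: 0.157; Bob: 0.677

P('+'|H) = 0.888, P('+'|¬H) = 0.215.
Alice: numerator 0.888·0.043 = 0.038184; evidence = 0.038184+0.215·0.957 = 0.24394; posterior = 0.157.
Bob: numerator 0.888·0.337 = 0.29926; evidence = 0.29926+0.215·0.663 = 0.44180; posterior = 0.677.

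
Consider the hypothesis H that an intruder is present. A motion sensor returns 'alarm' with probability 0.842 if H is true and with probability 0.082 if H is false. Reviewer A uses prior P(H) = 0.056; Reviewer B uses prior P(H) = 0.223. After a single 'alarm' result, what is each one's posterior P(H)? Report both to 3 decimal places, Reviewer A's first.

Reviewer A: 0.379; Reviewer B: 0.747

P('+'|H) = 0.842, P('+'|¬H) = 0.082.
Reviewer A: numerator 0.842·0.056 = 0.047152; evidence = 0.047152+0.082·0.944 = 0.12456; posterior = 0.379.
Reviewer B: numerator 0.842·0.223 = 0.18777; evidence = 0.18777+0.082·0.777 = 0.25148; posterior = 0.747.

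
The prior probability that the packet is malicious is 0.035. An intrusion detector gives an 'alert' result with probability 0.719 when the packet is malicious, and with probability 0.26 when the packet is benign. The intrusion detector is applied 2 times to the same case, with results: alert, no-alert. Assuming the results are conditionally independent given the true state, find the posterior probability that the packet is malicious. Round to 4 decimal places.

Posterior P(H) ≈ 0.0367

With H the event that the packet is malicious, the joint likelihood of the observed sequence is P(data|H) = 0.719·0.281 = 0.20204 and P(data|¬H) = 0.26·0.74 = 0.19240.
Bayes: P(H|data) = 0.035·0.20204 / (0.035·0.20204 + 0.965·0.19240) = 0.0070714/0.19274 = 0.0367.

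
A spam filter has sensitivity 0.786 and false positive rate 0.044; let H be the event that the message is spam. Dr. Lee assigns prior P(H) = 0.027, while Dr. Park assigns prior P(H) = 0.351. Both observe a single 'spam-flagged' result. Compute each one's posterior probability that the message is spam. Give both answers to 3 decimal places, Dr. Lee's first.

Dr. Lee: 0.331; Dr. Park: 0.906

P('+'|H) = 0.786, P('+'|¬H) = 0.044.
Dr. Lee: numerator 0.786·0.027 = 0.021222; evidence = 0.021222+0.044·0.973 = 0.064034; posterior = 0.331.
Dr. Park: numerator 0.786·0.351 = 0.27589; evidence = 0.27589+0.044·0.649 = 0.30444; posterior = 0.906.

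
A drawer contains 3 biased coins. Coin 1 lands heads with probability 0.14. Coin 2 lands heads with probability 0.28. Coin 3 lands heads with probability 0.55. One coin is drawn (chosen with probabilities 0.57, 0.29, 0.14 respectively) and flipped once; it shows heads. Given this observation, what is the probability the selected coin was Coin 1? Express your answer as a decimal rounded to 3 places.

P(heads|C1) = 0.14; P(heads|C2) = 0.28; P(heads|C3) = 0.55.
Prior × likelihood for each source: 0.57·0.14=0.07980, 0.29·0.28=0.08120, 0.14·0.55=0.07700. Summing gives P(heads) = 0.23800.
P(Coin 1 | heads) = 0.07980 / 0.23800 = 0.335.

Posterior probability ≈ 0.335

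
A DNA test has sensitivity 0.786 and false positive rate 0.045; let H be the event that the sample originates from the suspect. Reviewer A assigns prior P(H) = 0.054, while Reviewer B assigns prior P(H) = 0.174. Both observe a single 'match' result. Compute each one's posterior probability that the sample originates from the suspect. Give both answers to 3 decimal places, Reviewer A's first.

Reviewer A: 0.499; Reviewer B: 0.786

The likelihood ratio for a 'match' result is 0.786/0.045 = 17.467.
Reviewer A: prior odds 0.054/0.946 = 0.057082; posterior odds 0.99704; posterior probability 0.499.
Reviewer B: prior odds 0.174/0.826 = 0.21065; posterior odds 3.6794; posterior probability 0.786.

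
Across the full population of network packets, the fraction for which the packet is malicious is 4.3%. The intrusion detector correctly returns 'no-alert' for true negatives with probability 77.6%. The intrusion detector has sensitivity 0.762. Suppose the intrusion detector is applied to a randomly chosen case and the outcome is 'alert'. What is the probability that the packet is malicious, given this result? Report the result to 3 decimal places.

P(H | E) ≈ 0.133

Write H for 'the packet is malicious'. Prior odds H:¬H = 0.043/0.957 = 0.044932. For the 'alert' outcome, the likelihood ratio is 0.762/0.224 = 3.4018.
Posterior odds = 0.044932 × 3.4018 = 0.15285, so P(H|E) = 0.15285/(1+0.15285) = 0.133.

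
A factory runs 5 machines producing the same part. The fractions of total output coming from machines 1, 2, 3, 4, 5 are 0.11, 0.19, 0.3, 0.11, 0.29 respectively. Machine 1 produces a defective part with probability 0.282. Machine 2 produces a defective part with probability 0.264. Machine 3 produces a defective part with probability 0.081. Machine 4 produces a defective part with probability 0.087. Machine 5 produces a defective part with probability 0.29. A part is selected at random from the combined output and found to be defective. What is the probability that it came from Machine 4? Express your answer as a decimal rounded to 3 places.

Posterior probability ≈ 0.048

P(defective|M1) = 0.282; P(defective|M2) = 0.264; P(defective|M3) = 0.081; P(defective|M4) = 0.087; P(defective|M5) = 0.29.
Prior × likelihood for each source: 0.11·0.282=0.03102, 0.19·0.264=0.05016, 0.3·0.081=0.02430, 0.11·0.087=0.009570, 0.29·0.29=0.08410. Summing gives P(defective) = 0.19915.
P(Machine 4 | defective) = 0.009570 / 0.19915 = 0.048.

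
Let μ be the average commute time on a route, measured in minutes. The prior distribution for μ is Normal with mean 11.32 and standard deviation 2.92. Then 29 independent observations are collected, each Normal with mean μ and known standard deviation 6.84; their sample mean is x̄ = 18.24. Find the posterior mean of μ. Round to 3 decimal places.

With known σ, the Normal prior is conjugate. Weight on the data is w = (n/σ²)/(n/σ² + 1/τ₀²) = 0.619849/(0.619849+0.117283) = 0.84089.
Posterior mean = w·x̄ + (1−w)·μ₀ = 0.84089·18.24 + 0.15911·11.32 = 17.139.

Posterior mean ≈ 17.139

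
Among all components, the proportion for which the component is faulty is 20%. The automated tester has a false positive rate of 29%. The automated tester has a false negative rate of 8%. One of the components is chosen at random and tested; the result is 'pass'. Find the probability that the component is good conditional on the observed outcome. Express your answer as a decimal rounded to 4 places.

Let H be the event that the component is faulty. P(H) = 0.2, so P(¬H) = 0.8. With E the 'pass' result, P(E|H) = 0.08 and P(E|¬H) = 0.71.
P(E) = 0.08·0.2 + 0.71·0.8 = 0.016000 + 0.56800 = 0.58400.
By Bayes' theorem, P(H|E) = 0.016000 / 0.58400 = 0.0274. Hence P(¬H|E) = 1 − 0.0274 = 0.9726.

P(¬H | E) ≈ 0.9726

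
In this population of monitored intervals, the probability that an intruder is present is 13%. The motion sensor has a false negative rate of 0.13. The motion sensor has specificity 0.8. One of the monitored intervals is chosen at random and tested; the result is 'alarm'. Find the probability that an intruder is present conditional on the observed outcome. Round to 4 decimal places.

Let H be the event that an intruder is present. P(H) = 0.13, so P(¬H) = 0.87. With E the 'alarm' result, P(E|H) = 0.87 and P(E|¬H) = 0.2.
P(E) = 0.87·0.13 + 0.2·0.87 = 0.11310 + 0.17400 = 0.28710.
By Bayes' theorem, P(H|E) = 0.11310 / 0.28710 = 0.3939.

P(H | E) ≈ 0.3939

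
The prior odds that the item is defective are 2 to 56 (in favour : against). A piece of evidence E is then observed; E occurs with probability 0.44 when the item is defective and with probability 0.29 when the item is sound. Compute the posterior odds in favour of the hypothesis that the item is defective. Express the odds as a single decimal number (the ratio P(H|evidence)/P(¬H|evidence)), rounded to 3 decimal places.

Posterior odds ≈ 0.054

Prior odds = 2/56 = 0.035714. In log-odds, ln(0.035714) = -3.3322.
Add log likelihood ratio: ln(1.5172) = 0.41689.
Posterior log-odds = -2.9153, so posterior odds = exp(-2.9153) = 0.054187.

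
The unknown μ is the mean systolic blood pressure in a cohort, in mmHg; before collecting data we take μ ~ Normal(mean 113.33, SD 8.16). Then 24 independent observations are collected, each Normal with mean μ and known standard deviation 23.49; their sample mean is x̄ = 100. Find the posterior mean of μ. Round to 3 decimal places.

Posterior mean ≈ 103.421

Prior precision 1/τ₀² = 1/8.16² = 0.0150183; data precision n/σ² = 24/23.49² = 0.0434956.
Posterior precision = 0.0150183 + 0.0434956 = 0.0585139.
Posterior mean = (0.0150183·113.33 + 0.0434956·100) / 0.0585139 = 103.421.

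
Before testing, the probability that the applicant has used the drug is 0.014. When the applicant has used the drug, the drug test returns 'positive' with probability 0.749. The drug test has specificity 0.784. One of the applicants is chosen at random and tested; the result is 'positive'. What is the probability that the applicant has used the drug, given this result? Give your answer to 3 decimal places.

Let H be the event that the applicant has used the drug. P(H) = 0.014, so P(¬H) = 0.986. With E the 'positive' result, P(E|H) = 0.749 and P(E|¬H) = 0.216.
P(E) = 0.749·0.014 + 0.216·0.986 = 0.010486 + 0.21298 = 0.22346.
By Bayes' theorem, P(H|E) = 0.010486 / 0.22346 = 0.047.

P(H | E) ≈ 0.047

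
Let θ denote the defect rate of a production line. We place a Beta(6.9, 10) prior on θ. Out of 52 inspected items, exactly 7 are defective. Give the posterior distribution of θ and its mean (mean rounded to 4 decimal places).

Posterior: Beta(13.9, 55); mean ≈ 0.2017

The binomial likelihood is conjugate to the Beta prior: with 7 successes and 45 failures, the posterior is Beta(6.9+7, 10+45) = Beta(13.9, 55).
Posterior mean = α/(α+β) = 13.9/68.9 = 0.2017.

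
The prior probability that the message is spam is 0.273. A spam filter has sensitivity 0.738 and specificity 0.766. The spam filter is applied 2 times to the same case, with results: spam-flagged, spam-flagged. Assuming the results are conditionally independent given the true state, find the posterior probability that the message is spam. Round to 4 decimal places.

Let H be the event that the message is spam; start with P(H) = 0.273. P('spam-flagged'|H) = 0.738, P('spam-flagged'|¬H) = 0.234.
Update on result 1 ('spam-flagged'): P(H) ← 0.738·0.2730 / (0.738·0.2730 + 0.234·0.7270) = 0.20147/0.37159 = 0.5422.
Update on result 2 ('spam-flagged'): P(H) ← 0.738·0.5422 / (0.738·0.5422 + 0.234·0.4578) = 0.40014/0.50726 = 0.7888.

Posterior P(H) ≈ 0.7888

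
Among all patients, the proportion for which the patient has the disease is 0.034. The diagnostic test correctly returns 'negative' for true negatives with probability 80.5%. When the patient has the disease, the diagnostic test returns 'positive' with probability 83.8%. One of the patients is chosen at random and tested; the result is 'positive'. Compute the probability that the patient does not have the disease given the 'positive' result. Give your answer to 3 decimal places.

P(¬H | E) ≈ 0.869

Write H for 'the patient has the disease'. Prior odds H:¬H = 0.034/0.966 = 0.035197. For the 'positive' outcome, the likelihood ratio is 0.838/0.195 = 4.2974.
Posterior odds = 0.035197 × 4.2974 = 0.15126, so P(H|E) = 0.15126/(1+0.15126) = 0.131. Then P(¬H|E) = 1 − 0.131 = 0.869.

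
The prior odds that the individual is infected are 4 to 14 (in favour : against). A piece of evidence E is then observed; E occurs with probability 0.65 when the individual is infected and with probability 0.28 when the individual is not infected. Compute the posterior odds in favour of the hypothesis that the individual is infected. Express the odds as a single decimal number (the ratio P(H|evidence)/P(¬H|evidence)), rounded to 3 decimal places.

Prior odds = 4/14 = 0.28571.
Likelihood ratio for E = 0.65/0.28 = 2.3214.
Posterior odds = prior odds × LR = 0.66327.

Posterior odds ≈ 0.663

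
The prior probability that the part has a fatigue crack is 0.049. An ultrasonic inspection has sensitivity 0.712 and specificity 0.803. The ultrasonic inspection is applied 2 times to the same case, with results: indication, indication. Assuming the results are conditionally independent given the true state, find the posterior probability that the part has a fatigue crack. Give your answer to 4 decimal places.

Posterior P(H) ≈ 0.4023

With H the event that the part has a fatigue crack, the joint likelihood of the observed sequence is P(data|H) = 0.712·0.712 = 0.50694 and P(data|¬H) = 0.197·0.197 = 0.038809.
Bayes: P(H|data) = 0.049·0.50694 / (0.049·0.50694 + 0.951·0.038809) = 0.024840/0.061748 = 0.4023.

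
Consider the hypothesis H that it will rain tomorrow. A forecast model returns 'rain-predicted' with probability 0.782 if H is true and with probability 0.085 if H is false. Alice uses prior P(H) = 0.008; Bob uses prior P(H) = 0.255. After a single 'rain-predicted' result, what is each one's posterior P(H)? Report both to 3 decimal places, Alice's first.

P('+'|H) = 0.782, P('+'|¬H) = 0.085.
Alice: numerator 0.782·0.008 = 0.0062560; evidence = 0.0062560+0.085·0.992 = 0.090576; posterior = 0.069.
Bob: numerator 0.782·0.255 = 0.19941; evidence = 0.19941+0.085·0.745 = 0.26273; posterior = 0.759.

Alice: 0.069; Bob: 0.759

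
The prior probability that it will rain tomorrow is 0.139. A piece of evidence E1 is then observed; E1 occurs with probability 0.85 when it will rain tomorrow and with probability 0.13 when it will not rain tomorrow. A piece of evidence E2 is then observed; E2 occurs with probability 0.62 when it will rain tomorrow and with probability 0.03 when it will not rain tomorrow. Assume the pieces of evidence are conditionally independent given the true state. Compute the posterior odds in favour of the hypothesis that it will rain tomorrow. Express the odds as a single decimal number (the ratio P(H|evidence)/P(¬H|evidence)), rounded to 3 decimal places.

Prior odds = 0.139/(1−0.139) = 0.16144.
Likelihood ratio for E1 = 0.85/0.13 = 6.5385.
Likelihood ratio for E2 = 0.62/0.03 = 20.667.
Posterior odds = prior odds × LR₁ × LR₂ = 21.815.

Posterior odds ≈ 21.815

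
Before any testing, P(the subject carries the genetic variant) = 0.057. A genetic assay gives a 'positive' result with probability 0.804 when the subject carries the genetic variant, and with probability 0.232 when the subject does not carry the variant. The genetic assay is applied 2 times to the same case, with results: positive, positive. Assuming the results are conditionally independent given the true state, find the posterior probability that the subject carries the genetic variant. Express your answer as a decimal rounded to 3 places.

With H the event that the subject carries the genetic variant, the joint likelihood of the observed sequence is P(data|H) = 0.804·0.804 = 0.64642 and P(data|¬H) = 0.232·0.232 = 0.053824.
Bayes: P(H|data) = 0.057·0.64642 / (0.057·0.64642 + 0.943·0.053824) = 0.036846/0.087602 = 0.4206.

Posterior P(H) ≈ 0.421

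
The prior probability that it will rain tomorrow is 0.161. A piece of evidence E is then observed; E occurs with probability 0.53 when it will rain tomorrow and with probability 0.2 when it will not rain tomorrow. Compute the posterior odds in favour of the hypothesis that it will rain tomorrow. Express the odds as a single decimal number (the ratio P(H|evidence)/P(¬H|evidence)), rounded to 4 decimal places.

Posterior odds ≈ 0.5085

Prior odds = 0.161/(1−0.161) = 0.19190.
Likelihood ratio for E = 0.53/0.2 = 2.6500.
Posterior odds = prior odds × LR = 0.50852.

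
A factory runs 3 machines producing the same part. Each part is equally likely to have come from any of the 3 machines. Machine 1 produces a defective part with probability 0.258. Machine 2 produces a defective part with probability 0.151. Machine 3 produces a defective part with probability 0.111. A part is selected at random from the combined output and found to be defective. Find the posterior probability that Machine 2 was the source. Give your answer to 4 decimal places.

P(defective|M1) = 0.258; P(defective|M2) = 0.151; P(defective|M3) = 0.111.
Prior × likelihood for each source: 0.333333·0.258=0.08600, 0.333333·0.151=0.05033, 0.333333·0.111=0.03700. Summing gives P(defective) = 0.17333.
P(Machine 2 | defective) = 0.05033 / 0.17333 = 0.2904.

Posterior probability ≈ 0.2904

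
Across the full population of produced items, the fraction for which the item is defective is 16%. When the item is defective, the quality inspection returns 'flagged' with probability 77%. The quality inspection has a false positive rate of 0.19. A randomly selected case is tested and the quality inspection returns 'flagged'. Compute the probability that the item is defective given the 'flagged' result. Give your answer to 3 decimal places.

P(H | E) ≈ 0.436

Write H for 'the item is defective'. Prior odds H:¬H = 0.16/0.84 = 0.19048. For the 'flagged' outcome, the likelihood ratio is 0.77/0.19 = 4.0526.
Posterior odds = 0.19048 × 4.0526 = 0.77193, so P(H|E) = 0.77193/(1+0.77193) = 0.436.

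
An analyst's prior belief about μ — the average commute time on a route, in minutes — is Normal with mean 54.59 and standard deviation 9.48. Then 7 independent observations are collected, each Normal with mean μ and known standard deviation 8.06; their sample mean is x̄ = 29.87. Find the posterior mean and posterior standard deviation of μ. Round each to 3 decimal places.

Prior precision 1/τ₀² = 1/9.48² = 0.0111271; data precision n/σ² = 7/8.06² = 0.107753.
Posterior precision = 0.0111271 + 0.107753 = 0.118880, giving posterior SD = 1/√0.118880 = 2.900.
Posterior mean = (0.0111271·54.59 + 0.107753·29.87) / 0.118880 = 32.184.

Posterior mean ≈ 32.184; posterior SD ≈ 2.900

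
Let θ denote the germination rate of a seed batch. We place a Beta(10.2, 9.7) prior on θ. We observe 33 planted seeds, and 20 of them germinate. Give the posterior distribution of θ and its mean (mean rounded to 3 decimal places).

The binomial likelihood is conjugate to the Beta prior: with 20 successes and 13 failures, the posterior is Beta(10.2+20, 9.7+13) = Beta(30.2, 22.7).
Posterior mean = α/(α+β) = 30.2/52.9 = 0.571.

Posterior: Beta(30.2, 22.7); mean ≈ 0.571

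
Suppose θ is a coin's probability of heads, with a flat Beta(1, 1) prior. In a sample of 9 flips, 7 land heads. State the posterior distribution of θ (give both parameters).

Posterior: Beta(8, 3)

Observing 7 successes and 2 failures updates Beta(1, 1) by adding the success and failure counts to the two shape parameters: α = 1+7 = 8, β = 1+2 = 3.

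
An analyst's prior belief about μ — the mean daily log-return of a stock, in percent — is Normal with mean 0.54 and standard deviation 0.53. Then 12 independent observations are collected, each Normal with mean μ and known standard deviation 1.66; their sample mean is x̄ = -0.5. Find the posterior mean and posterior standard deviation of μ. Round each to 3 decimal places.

Prior precision 1/τ₀² = 1/0.53² = 3.55999; data precision n/σ² = 12/1.66² = 4.35477.
Posterior precision = 3.55999 + 4.35477 = 7.91475, giving posterior SD = 1/√7.91475 = 0.355.
Posterior mean = (3.55999·0.54 + 4.35477·-0.5) / 7.91475 = -0.032.

Posterior mean ≈ -0.032; posterior SD ≈ 0.355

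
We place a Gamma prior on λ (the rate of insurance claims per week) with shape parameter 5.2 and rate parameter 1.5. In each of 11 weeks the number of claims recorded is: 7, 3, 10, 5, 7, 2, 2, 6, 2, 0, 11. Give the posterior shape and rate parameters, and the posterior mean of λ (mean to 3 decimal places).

Total count ∑xᵢ = 55 over n = 11 weeks.
Gamma is conjugate to the Poisson likelihood: posterior is Gamma(shape = 5.2+55 = 60.2, rate = 1.5+11 = 12.5).
Posterior mean = shape/rate = 60.2/12.5 = 4.816.

Posterior: Gamma(shape=60.2, rate=12.5); mean ≈ 4.816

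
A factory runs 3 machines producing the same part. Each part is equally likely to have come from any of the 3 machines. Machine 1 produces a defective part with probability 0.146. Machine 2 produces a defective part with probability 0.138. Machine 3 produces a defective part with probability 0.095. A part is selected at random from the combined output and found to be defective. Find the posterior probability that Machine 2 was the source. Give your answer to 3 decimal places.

P(defective|M1) = 0.146; P(defective|M2) = 0.138; P(defective|M3) = 0.095.
Prior × likelihood for each source: 0.333333·0.146=0.04867, 0.333333·0.138=0.04600, 0.333333·0.095=0.03167. Summing gives P(defective) = 0.12633.
P(Machine 2 | defective) = 0.04600 / 0.12633 = 0.364.

Posterior probability ≈ 0.364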